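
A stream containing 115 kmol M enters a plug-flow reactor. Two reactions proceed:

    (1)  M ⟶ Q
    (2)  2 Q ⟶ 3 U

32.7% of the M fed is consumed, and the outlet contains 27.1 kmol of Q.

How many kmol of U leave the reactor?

15.8 kmol

Conversion of M: M consumed = 1ξ₁ = 0.327 × 115 → ξ₁ = 37.61 kmol.
Q balance: n_Q = 0 + 1ξ₁ − 2ξ₂ = 27.1 → ξ₂ = (1·37.61 − 27.1)/2 = 5.253 kmol.
Outlet amounts (n = n₀ + Σ ν·ξ):
  M: 115 − 1(37.61) = 77.39
  Q: 0 + 1(37.61) − 2(5.253) = 27.1
  U: 0 + 3(5.253) = 15.76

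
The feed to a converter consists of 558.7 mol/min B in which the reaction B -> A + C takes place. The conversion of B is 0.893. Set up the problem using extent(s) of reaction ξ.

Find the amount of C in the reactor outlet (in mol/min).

B reacted = 0.893 × 558.7 = 498.9 mol/min; ν_B = −1, so ξ = 498.9/1 = 498.9 mol/min.
Outlet amounts (n = n₀ + ν ξ):
  B: 558.7 − 1(498.9) = 59.78
  A: 0 + 1(498.9) = 498.9
  C: 0 + 1(498.9) = 498.9

499 mol/min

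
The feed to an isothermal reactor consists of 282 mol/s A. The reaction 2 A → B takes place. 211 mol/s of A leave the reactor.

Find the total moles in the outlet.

For A: n = n₀ − 2ξ → 211 = 282 − 2ξ, giving ξ = 35.5 mol/s.
Outlet amounts (n = n₀ + ν ξ):
  A: 282 − 2(35.5) = 211
  B: 0 + 1(35.5) = 35.5
Total out = 211 + 35.5 = 246.5 mol/s.

246 mol/s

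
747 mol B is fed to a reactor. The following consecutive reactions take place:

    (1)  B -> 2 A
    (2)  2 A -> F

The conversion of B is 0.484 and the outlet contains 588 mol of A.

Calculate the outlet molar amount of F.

Conversion of B: B consumed = 1ξ₁ = 0.484 × 747 → ξ₁ = 361.5 mol.
A balance: n_A = 0 + 2ξ₁ − 2ξ₂ = 588 → ξ₂ = (2·361.5 − 588)/2 = 67.55 mol.
Outlet amounts (n = n₀ + Σ ν·ξ):
  B: 747 − 1(361.5) = 385.5
  A: 0 + 2(361.5) − 2(67.55) = 588
  F: 0 + 1(67.55) = 67.55

67.5 mol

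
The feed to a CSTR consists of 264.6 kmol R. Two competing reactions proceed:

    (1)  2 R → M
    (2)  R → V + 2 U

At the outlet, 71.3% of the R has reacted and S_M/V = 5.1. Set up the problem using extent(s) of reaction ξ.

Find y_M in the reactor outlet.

0.404

Conversion of R: R consumed = 0.713 × 264.6 = 188.7 kmol = 2ξ₁ + 1ξ₂.
Selectivity: 1ξ₁ / (1ξ₂) = 5.1 → ξ₁ = 5.1 ξ₂.
Substitute: (2·5.1 + 1) ξ₂ = 188.7 → ξ₂ = 16.84 kmol, ξ₁ = 85.91 kmol.
Outlet amounts (n = n₀ + Σ ν·ξ):
  R: 264.6 − 2(85.91) − 1(16.84) = 75.94
  M: 0 + 1(85.91) = 85.91
  V: 0 + 1(16.84) = 16.84
  U: 0 + 2(16.84) = 33.69
Total out = 212.4 kmol; y_M = 85.91 / 212.4 = 0.4045.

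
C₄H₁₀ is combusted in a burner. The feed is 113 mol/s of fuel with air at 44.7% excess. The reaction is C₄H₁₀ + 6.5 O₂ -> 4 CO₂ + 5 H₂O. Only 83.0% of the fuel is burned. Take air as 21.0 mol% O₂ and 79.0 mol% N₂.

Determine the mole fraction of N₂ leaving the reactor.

0.752

Stoichiometric O₂ = 6.5 × 113 = 734.5 mol/s; O₂ fed = 734.5 × 1.447 = 1063 mol/s.
N₂ fed = 1063 × 79/21 = 3998 mol/s.
Fuel reacted = 0.83 × 113 → ξ = 93.79 mol/s.
Outlet (n = n₀ + ν ξ):
  C₄H₁₀: 113 − 1(93.79) = 19.21
  O₂: 1063 − 6.5(93.79) = 453.2
  N₂: 3998 (inert)
  CO₂: 0 + 4(93.79) = 375.2
  H₂O: 0 + 5(93.79) = 468.9
Total out = 5315 mol/s; y_N₂ = 3998 / 5315 = 0.7523.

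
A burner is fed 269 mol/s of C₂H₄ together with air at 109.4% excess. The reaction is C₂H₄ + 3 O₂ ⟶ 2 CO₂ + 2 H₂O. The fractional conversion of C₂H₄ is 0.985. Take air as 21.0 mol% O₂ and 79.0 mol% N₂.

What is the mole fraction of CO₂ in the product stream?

Stoichiometric O₂ = 3 × 269 = 807 mol/s; O₂ fed = 807 × 2.094 = 1690 mol/s.
N₂ fed = 1690 × 79/21 = 6357 mol/s.
Fuel reacted = 0.985 × 269 → ξ = 265 mol/s.
Outlet (n = n₀ + ν ξ):
  C₂H₄: 269 − 1(265) = 4.035
  O₂: 1690 − 3(265) = 895
  N₂: 6357 (inert)
  CO₂: 0 + 2(265) = 529.9
  H₂O: 0 + 2(265) = 529.9
Total out = 8316 mol/s; y_CO₂ = 529.9 / 8316 = 0.06372.

0.0637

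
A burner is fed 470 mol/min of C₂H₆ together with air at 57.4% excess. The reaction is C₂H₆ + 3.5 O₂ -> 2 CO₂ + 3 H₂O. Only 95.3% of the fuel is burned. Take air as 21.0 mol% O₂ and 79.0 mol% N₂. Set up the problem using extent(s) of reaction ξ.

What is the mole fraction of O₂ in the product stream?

0.0784

Stoichiometric O₂ = 3.5 × 470 = 1645 mol/min; O₂ fed = 1645 × 1.574 = 2589 mol/min.
N₂ fed = 2589 × 79/21 = 9740 mol/min.
Fuel reacted = 0.953 × 470 → ξ = 447.9 mol/min.
Outlet (n = n₀ + ν ξ):
  C₂H₆: 470 − 1(447.9) = 22.09
  O₂: 2589 − 3.5(447.9) = 1022
  N₂: 9740 (inert)
  CO₂: 0 + 2(447.9) = 895.8
  H₂O: 0 + 3(447.9) = 1344
Total out = 13020 mol/min; y_O₂ = 1022 / 13020 = 0.07844.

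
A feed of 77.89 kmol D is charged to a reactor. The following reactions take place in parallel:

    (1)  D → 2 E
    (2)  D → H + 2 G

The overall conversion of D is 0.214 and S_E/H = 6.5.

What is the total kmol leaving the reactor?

Conversion of D: D consumed = 0.214 × 77.89 = 16.67 kmol = 1ξ₁ + 1ξ₂.
Selectivity: 2ξ₁ / (1ξ₂) = 6.5 → ξ₁ = 3.25 ξ₂.
Substitute: (1·3.25 + 1) ξ₂ = 16.67 → ξ₂ = 3.922 kmol, ξ₁ = 12.75 kmol.
Outlet amounts (n = n₀ + Σ ν·ξ):
  D: 77.89 − 1(12.75) − 1(3.922) = 61.22
  E: 0 + 2(12.75) = 25.49
  H: 0 + 1(3.922) = 3.922
  G: 0 + 2(3.922) = 7.844
Total out = 61.22 + 25.49 + 3.922 + 7.844 = 98.48 kmol.

98.5 kmol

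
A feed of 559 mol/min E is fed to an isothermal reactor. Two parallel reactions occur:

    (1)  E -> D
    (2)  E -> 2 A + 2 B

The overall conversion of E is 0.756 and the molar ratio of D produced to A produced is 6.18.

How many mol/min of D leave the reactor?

391 mol/min

Conversion of E: E consumed = 0.756 × 559 = 422.6 mol/min = 1ξ₁ + 1ξ₂.
Selectivity: 1ξ₁ / (2ξ₂) = 6.18 → ξ₁ = 12.36 ξ₂.
Substitute: (1·12.36 + 1) ξ₂ = 422.6 → ξ₂ = 31.63 mol/min, ξ₁ = 391 mol/min.
Outlet amounts (n = n₀ + Σ ν·ξ):
  E: 559 − 1(391) − 1(31.63) = 136.4
  D: 0 + 1(391) = 391
  A: 0 + 2(31.63) = 63.26
  B: 0 + 2(31.63) = 63.26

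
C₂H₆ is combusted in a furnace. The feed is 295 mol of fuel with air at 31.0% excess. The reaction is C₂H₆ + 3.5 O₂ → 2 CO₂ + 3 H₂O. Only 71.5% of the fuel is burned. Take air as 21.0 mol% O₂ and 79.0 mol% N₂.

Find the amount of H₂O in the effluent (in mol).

633 mol

Stoichiometric O₂ = 3.5 × 295 = 1032 mol; O₂ fed = 1032 × 1.310 = 1353 mol.
N₂ fed = 1353 × 79/21 = 5088 mol.
Fuel reacted = 0.715 × 295 → ξ = 210.9 mol.
Outlet (n = n₀ + ν ξ):
  C₂H₆: 295 − 1(210.9) = 84.08
  O₂: 1353 − 3.5(210.9) = 614.3
  N₂: 5088 (inert)
  CO₂: 0 + 2(210.9) = 421.8
  H₂O: 0 + 3(210.9) = 632.8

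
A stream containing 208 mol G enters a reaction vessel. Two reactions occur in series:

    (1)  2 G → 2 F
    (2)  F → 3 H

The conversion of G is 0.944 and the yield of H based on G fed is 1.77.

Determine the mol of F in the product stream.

Conversion of G: G consumed = 2ξ₁ = 0.944 × 208 → ξ₁ = 98.18 mol.
Yield of H: 3ξ₂ / 208 = 1.77 → ξ₂ = 122.7 mol.
Outlet amounts (n = n₀ + Σ ν·ξ):
  G: 208 − 2(98.18) = 11.65
  F: 0 + 2(98.18) − 1(122.7) = 73.63
  H: 0 + 3(122.7) = 368.2

73.6 mol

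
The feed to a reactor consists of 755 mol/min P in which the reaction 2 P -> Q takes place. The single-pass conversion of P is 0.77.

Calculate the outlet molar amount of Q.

291 mol/min

P reacted = 0.77 × 755 = 581.4 mol/min; ν_P = −2, so ξ = 581.4/2 = 290.7 mol/min.
Outlet amounts (n = n₀ + ν ξ):
  P: 755 − 2(290.7) = 173.6
  Q: 0 + 1(290.7) = 290.7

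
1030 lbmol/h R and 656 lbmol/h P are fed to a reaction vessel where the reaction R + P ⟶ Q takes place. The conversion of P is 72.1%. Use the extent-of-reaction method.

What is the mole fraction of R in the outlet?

P reacted = 0.721 × 656 = 473 lbmol/h; ν_P = −1, so ξ = 473/1 = 473 lbmol/h.
Outlet amounts (n = n₀ + ν ξ):
  R: 1030 − 1(473) = 557
  P: 656 − 1(473) = 183
  Q: 0 + 1(473) = 473
Total out = 1213 lbmol/h; y_R = 557 / 1213 = 0.4592.

0.459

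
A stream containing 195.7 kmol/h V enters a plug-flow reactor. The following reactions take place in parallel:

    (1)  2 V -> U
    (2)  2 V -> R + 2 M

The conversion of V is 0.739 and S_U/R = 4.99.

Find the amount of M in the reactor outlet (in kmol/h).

24.1 kmol/h

Conversion of V: V consumed = 0.739 × 195.7 = 144.6 kmol/h = 2ξ₁ + 2ξ₂.
Selectivity: 1ξ₁ / (1ξ₂) = 4.99 → ξ₁ = 4.99 ξ₂.
Substitute: (2·4.99 + 2) ξ₂ = 144.6 → ξ₂ = 12.07 kmol/h, ξ₁ = 60.24 kmol/h.
Outlet amounts (n = n₀ + Σ ν·ξ):
  V: 195.7 − 2(60.24) − 2(12.07) = 51.08
  U: 0 + 1(60.24) = 60.24
  R: 0 + 1(12.07) = 12.07
  M: 0 + 2(12.07) = 24.14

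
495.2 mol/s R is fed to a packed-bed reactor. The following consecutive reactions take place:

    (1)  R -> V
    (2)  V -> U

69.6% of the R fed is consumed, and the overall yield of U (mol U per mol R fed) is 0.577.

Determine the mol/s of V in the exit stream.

Conversion of R: R consumed = 1ξ₁ = 0.696 × 495.2 → ξ₁ = 344.7 mol/s.
Yield of U: 1ξ₂ / 495.2 = 0.577 → ξ₂ = 285.7 mol/s.
Outlet amounts (n = n₀ + Σ ν·ξ):
  R: 495.2 − 1(344.7) = 150.5
  V: 0 + 1(344.7) − 1(285.7) = 58.93
  U: 0 + 1(285.7) = 285.7

58.9 mol/s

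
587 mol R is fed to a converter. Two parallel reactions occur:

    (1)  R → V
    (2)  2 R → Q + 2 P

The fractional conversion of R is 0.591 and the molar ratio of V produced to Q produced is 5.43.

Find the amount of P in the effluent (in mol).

Conversion of R: R consumed = 0.591 × 587 = 346.9 mol = 1ξ₁ + 2ξ₂.
Selectivity: 1ξ₁ / (1ξ₂) = 5.43 → ξ₁ = 5.43 ξ₂.
Substitute: (1·5.43 + 2) ξ₂ = 346.9 → ξ₂ = 46.69 mol, ξ₁ = 253.5 mol.
Outlet amounts (n = n₀ + Σ ν·ξ):
  R: 587 − 1(253.5) − 2(46.69) = 240.1
  V: 0 + 1(253.5) = 253.5
  Q: 0 + 1(46.69) = 46.69
  P: 0 + 2(46.69) = 93.38

93.4 mol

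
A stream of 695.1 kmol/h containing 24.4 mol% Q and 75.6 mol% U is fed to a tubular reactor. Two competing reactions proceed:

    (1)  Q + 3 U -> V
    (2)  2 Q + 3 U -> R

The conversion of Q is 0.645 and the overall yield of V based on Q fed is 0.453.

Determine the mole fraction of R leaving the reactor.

Yield of V: 1ξ₁ / 169.6 = 0.453 → ξ₁ = 76.83 kmol/h.
Conversion of Q: 1ξ₁ + 2ξ₂ = 0.645 × 169.6 = 109.4 → ξ₂ = 16.28 kmol/h.
Outlet amounts (n = n₀ + Σ ν·ξ):
  Q: 169.6 − 1(76.83) − 2(16.28) = 60.21
  U: 525.5 − 3(76.83) − 3(16.28) = 246.2
  V: 0 + 1(76.83) = 76.83
  R: 0 + 1(16.28) = 16.28
Total out = 399.5 kmol/h; y_R = 16.28 / 399.5 = 0.04076.

0.0408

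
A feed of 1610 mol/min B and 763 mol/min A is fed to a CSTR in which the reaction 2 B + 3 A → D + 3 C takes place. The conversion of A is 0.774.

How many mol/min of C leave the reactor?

591 mol/min

A reacted = 0.774 × 763 = 590.6 mol/min; ν_A = −3, so ξ = 590.6/3 = 196.9 mol/min.
Outlet amounts (n = n₀ + ν ξ):
  B: 1610 − 2(196.9) = 1216
  A: 763 − 3(196.9) = 172.4
  D: 0 + 1(196.9) = 196.9
  C: 0 + 3(196.9) = 590.6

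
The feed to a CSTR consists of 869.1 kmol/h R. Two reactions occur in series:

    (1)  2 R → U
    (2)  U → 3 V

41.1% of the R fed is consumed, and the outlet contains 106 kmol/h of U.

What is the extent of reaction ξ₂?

Conversion of R: R consumed = 2ξ₁ = 0.411 × 869.1 → ξ₁ = 178.6 kmol/h.
U balance: n_U = 0 + 1ξ₁ − 1ξ₂ = 106 → ξ₂ = (1·178.6 − 106)/1 = 72.6 kmol/h.
Outlet amounts (n = n₀ + Σ ν·ξ):
  R: 869.1 − 2(178.6) = 511.9
  U: 0 + 1(178.6) − 1(72.6) = 106
  V: 0 + 3(72.6) = 217.8

ξ₂ = 72.6 kmol/h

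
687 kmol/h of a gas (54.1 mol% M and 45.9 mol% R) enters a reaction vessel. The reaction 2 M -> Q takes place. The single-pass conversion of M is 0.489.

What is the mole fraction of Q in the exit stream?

0.152

M reacted = 0.489 × 371.7 = 181.7 kmol/h; ν_M = −2, so ξ = 181.7/2 = 90.87 kmol/h.
Outlet amounts (n = n₀ + ν ξ):
  M: 371.7 − 2(90.87) = 189.9
  Q: 0 + 1(90.87) = 90.87
  R: 315.3 (inert)
Total out = 596.1 kmol/h; y_Q = 90.87 / 596.1 = 0.1524.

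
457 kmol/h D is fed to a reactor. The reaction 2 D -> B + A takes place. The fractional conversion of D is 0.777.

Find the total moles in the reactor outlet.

D reacted = 0.777 × 457 = 355.1 kmol/h; ν_D = −2, so ξ = 355.1/2 = 177.5 kmol/h.
Outlet amounts (n = n₀ + ν ξ):
  D: 457 − 2(177.5) = 101.9
  B: 0 + 1(177.5) = 177.5
  A: 0 + 1(177.5) = 177.5
Total out = 101.9 + 177.5 + 177.5 = 457 kmol/h.

457 kmol/h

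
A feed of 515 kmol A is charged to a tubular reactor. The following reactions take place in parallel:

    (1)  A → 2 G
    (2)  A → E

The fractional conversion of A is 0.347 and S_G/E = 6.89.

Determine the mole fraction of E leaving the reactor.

0.0615

Conversion of A: A consumed = 0.347 × 515 = 178.7 kmol = 1ξ₁ + 1ξ₂.
Selectivity: 2ξ₁ / (1ξ₂) = 6.89 → ξ₁ = 3.445 ξ₂.
Substitute: (1·3.445 + 1) ξ₂ = 178.7 → ξ₂ = 40.2 kmol, ξ₁ = 138.5 kmol.
Outlet amounts (n = n₀ + Σ ν·ξ):
  A: 515 − 1(138.5) − 1(40.2) = 336.3
  G: 0 + 2(138.5) = 277
  E: 0 + 1(40.2) = 40.2
Total out = 653.5 kmol; y_E = 40.2 / 653.5 = 0.06152.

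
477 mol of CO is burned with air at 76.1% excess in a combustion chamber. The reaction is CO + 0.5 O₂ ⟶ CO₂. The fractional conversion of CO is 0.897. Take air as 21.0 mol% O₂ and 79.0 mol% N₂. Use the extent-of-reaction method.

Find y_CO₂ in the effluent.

0.189

Stoichiometric O₂ = 0.5 × 477 = 238.5 mol; O₂ fed = 238.5 × 1.761 = 420 mol.
N₂ fed = 420 × 79/21 = 1580 mol.
Fuel reacted = 0.897 × 477 → ξ = 427.9 mol.
Outlet (n = n₀ + ν ξ):
  CO: 477 − 1(427.9) = 49.13
  O₂: 420 − 0.5(427.9) = 206.1
  N₂: 1580 (inert)
  CO₂: 0 + 1(427.9) = 427.9
Total out = 2263 mol; y_CO₂ = 427.9 / 2263 = 0.1891.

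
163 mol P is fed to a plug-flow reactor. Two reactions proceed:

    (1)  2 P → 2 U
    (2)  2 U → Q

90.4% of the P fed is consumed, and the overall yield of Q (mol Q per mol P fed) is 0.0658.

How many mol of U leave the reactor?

Conversion of P: P consumed = 2ξ₁ = 0.904 × 163 → ξ₁ = 73.68 mol.
Yield of Q: 1ξ₂ / 163 = 0.0658 → ξ₂ = 10.73 mol.
Outlet amounts (n = n₀ + Σ ν·ξ):
  P: 163 − 2(73.68) = 15.65
  U: 0 + 2(73.68) − 2(10.73) = 125.9
  Q: 0 + 1(10.73) = 10.73

126 mol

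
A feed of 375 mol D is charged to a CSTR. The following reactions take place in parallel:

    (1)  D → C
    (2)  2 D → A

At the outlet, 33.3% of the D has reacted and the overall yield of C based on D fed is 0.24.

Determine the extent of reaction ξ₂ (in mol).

Yield of C: 1ξ₁ / 375 = 0.24 → ξ₁ = 90 mol.
Conversion of D: 1ξ₁ + 2ξ₂ = 0.333 × 375 = 124.9 → ξ₂ = 17.44 mol.
Outlet amounts (n = n₀ + Σ ν·ξ):
  D: 375 − 1(90) − 2(17.44) = 250.1
  C: 0 + 1(90) = 90
  A: 0 + 1(17.44) = 17.44

ξ₂ = 17.4 mol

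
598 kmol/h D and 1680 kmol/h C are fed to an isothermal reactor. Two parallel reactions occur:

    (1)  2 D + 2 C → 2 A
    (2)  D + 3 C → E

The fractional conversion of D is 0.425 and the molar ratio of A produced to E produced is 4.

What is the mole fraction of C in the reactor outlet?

0.689

Conversion of D: D consumed = 0.425 × 598 = 254.2 kmol/h = 2ξ₁ + 1ξ₂.
Selectivity: 2ξ₁ / (1ξ₂) = 4 → ξ₁ = 2 ξ₂.
Substitute: (2·2 + 1) ξ₂ = 254.2 → ξ₂ = 50.83 kmol/h, ξ₁ = 101.7 kmol/h.
Outlet amounts (n = n₀ + Σ ν·ξ):
  D: 598 − 2(101.7) − 1(50.83) = 343.9
  C: 1680 − 2(101.7) − 3(50.83) = 1324
  A: 0 + 2(101.7) = 203.3
  E: 0 + 1(50.83) = 50.83
Total out = 1922 kmol/h; y_C = 1324 / 1922 = 0.6889.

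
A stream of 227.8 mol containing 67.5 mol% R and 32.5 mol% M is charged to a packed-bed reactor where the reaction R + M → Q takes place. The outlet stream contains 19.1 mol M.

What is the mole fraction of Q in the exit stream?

0.318

For M: n = n₀ − 1ξ → 19.1 = 74.03 − 1ξ, giving ξ = 54.93 mol.
Outlet amounts (n = n₀ + ν ξ):
  R: 153.8 − 1(54.93) = 98.83
  M: 74.03 − 1(54.93) = 19.1
  Q: 0 + 1(54.93) = 54.93
Total out = 172.9 mol; y_Q = 54.93 / 172.9 = 0.3178.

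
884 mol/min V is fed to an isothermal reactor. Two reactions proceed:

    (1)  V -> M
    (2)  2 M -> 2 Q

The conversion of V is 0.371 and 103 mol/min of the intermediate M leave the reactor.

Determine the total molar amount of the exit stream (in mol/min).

Conversion of V: V consumed = 1ξ₁ = 0.371 × 884 → ξ₁ = 328 mol/min.
M balance: n_M = 0 + 1ξ₁ − 2ξ₂ = 103 → ξ₂ = (1·328 − 103)/2 = 112.5 mol/min.
Outlet amounts (n = n₀ + Σ ν·ξ):
  V: 884 − 1(328) = 556
  M: 0 + 1(328) − 2(112.5) = 103
  Q: 0 + 2(112.5) = 225
Total out = 556 + 103 + 225 = 884 mol/min.

884 mol/min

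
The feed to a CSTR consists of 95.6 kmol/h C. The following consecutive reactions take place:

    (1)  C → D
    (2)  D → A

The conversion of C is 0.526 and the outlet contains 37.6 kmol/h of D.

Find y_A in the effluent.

Conversion of C: C consumed = 1ξ₁ = 0.526 × 95.6 → ξ₁ = 50.29 kmol/h.
D balance: n_D = 0 + 1ξ₁ − 1ξ₂ = 37.6 → ξ₂ = (1·50.29 − 37.6)/1 = 12.69 kmol/h.
Outlet amounts (n = n₀ + Σ ν·ξ):
  C: 95.6 − 1(50.29) = 45.31
  D: 0 + 1(50.29) − 1(12.69) = 37.6
  A: 0 + 1(12.69) = 12.69
Total out = 95.6 kmol/h; y_A = 12.69 / 95.6 = 0.1327.

0.133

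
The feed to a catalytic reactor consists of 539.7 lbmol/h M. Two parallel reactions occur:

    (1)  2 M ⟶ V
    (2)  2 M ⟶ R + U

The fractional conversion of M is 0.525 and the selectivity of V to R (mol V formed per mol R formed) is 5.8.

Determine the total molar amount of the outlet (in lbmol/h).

419 lbmol/h

Conversion of M: M consumed = 0.525 × 539.7 = 283.3 lbmol/h = 2ξ₁ + 2ξ₂.
Selectivity: 1ξ₁ / (1ξ₂) = 5.8 → ξ₁ = 5.8 ξ₂.
Substitute: (2·5.8 + 2) ξ₂ = 283.3 → ξ₂ = 20.83 lbmol/h, ξ₁ = 120.8 lbmol/h.
Outlet amounts (n = n₀ + Σ ν·ξ):
  M: 539.7 − 2(120.8) − 2(20.83) = 256.4
  V: 0 + 1(120.8) = 120.8
  R: 0 + 1(20.83) = 20.83
  U: 0 + 1(20.83) = 20.83
Total out = 256.4 + 120.8 + 20.83 + 20.83 = 418.9 lbmol/h.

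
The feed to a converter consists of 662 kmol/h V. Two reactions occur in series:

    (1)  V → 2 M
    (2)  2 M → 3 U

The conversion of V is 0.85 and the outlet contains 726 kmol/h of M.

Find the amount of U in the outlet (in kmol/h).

Conversion of V: V consumed = 1ξ₁ = 0.85 × 662 → ξ₁ = 562.7 kmol/h.
M balance: n_M = 0 + 2ξ₁ − 2ξ₂ = 726 → ξ₂ = (2·562.7 − 726)/2 = 199.7 kmol/h.
Outlet amounts (n = n₀ + Σ ν·ξ):
  V: 662 − 1(562.7) = 99.3
  M: 0 + 2(562.7) − 2(199.7) = 726
  U: 0 + 3(199.7) = 599.1

599 kmol/h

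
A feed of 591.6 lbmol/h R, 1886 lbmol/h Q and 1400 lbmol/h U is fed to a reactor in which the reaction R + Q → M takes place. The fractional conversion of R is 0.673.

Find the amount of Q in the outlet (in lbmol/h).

R reacted = 0.673 × 591.6 = 398.1 lbmol/h; ν_R = −1, so ξ = 398.1/1 = 398.1 lbmol/h.
Outlet amounts (n = n₀ + ν ξ):
  R: 591.6 − 1(398.1) = 193.5
  Q: 1886 − 1(398.1) = 1488
  M: 0 + 1(398.1) = 398.1
  U: 1400 (inert)

1490 lbmol/h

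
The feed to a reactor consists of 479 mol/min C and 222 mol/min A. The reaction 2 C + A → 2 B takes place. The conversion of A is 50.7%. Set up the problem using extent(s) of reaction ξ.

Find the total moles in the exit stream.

588 mol/min

A reacted = 0.507 × 222 = 112.6 mol/min; ν_A = −1, so ξ = 112.6/1 = 112.6 mol/min.
Outlet amounts (n = n₀ + ν ξ):
  C: 479 − 2(112.6) = 253.9
  A: 222 − 1(112.6) = 109.4
  B: 0 + 2(112.6) = 225.1
Total out = 253.9 + 109.4 + 225.1 = 588.4 mol/min.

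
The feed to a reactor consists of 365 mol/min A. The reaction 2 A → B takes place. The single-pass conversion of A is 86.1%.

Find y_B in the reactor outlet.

A reacted = 0.861 × 365 = 314.3 mol/min; ν_A = −2, so ξ = 314.3/2 = 157.1 mol/min.
Outlet amounts (n = n₀ + ν ξ):
  A: 365 − 2(157.1) = 50.74
  B: 0 + 1(157.1) = 157.1
Total out = 207.9 mol/min; y_B = 157.1 / 207.9 = 0.7559.

0.756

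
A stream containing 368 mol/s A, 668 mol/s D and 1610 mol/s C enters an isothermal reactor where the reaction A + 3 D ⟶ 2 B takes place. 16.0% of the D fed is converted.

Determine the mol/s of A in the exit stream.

332 mol/s

D reacted = 0.16 × 668 = 106.9 mol/s; ν_D = −3, so ξ = 106.9/3 = 35.63 mol/s.
Outlet amounts (n = n₀ + ν ξ):
  A: 368 − 1(35.63) = 332.4
  D: 668 − 3(35.63) = 561.1
  B: 0 + 2(35.63) = 71.25
  C: 1610 (inert)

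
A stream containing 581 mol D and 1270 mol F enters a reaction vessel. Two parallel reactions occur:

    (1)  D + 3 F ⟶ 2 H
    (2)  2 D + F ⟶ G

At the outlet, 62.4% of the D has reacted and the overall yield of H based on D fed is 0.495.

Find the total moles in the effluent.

Yield of H: 2ξ₁ / 581 = 0.495 → ξ₁ = 143.8 mol.
Conversion of D: 1ξ₁ + 2ξ₂ = 0.624 × 581 = 362.5 → ξ₂ = 109.4 mol.
Outlet amounts (n = n₀ + Σ ν·ξ):
  D: 581 − 1(143.8) − 2(109.4) = 218.5
  F: 1270 − 3(143.8) − 1(109.4) = 729.2
  H: 0 + 2(143.8) = 287.6
  G: 0 + 1(109.4) = 109.4
Total out = 218.5 + 729.2 + 287.6 + 109.4 = 1345 mol.

1340 mol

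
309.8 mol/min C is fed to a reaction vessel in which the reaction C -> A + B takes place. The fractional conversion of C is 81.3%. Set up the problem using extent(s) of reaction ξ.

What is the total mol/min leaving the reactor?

C reacted = 0.813 × 309.8 = 251.9 mol/min; ν_C = −1, so ξ = 251.9/1 = 251.9 mol/min.
Outlet amounts (n = n₀ + ν ξ):
  C: 309.8 − 1(251.9) = 57.93
  A: 0 + 1(251.9) = 251.9
  B: 0 + 1(251.9) = 251.9
Total out = 57.93 + 251.9 + 251.9 = 561.7 mol/min.

562 mol/min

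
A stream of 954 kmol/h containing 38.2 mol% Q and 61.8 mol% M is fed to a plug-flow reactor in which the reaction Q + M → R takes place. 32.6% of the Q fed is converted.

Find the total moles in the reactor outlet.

Q reacted = 0.326 × 364.4 = 118.8 kmol/h; ν_Q = −1, so ξ = 118.8/1 = 118.8 kmol/h.
Outlet amounts (n = n₀ + ν ξ):
  Q: 364.4 − 1(118.8) = 245.6
  M: 589.6 − 1(118.8) = 470.8
  R: 0 + 1(118.8) = 118.8
Total out = 245.6 + 470.8 + 118.8 = 835.2 kmol/h.

835 kmol/h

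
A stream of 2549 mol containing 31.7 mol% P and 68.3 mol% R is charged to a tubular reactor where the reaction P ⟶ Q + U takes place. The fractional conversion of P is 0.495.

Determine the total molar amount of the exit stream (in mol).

2950 mol

P reacted = 0.495 × 808 = 400 mol; ν_P = −1, so ξ = 400/1 = 400 mol.
Outlet amounts (n = n₀ + ν ξ):
  P: 808 − 1(400) = 408.1
  Q: 0 + 1(400) = 400
  U: 0 + 1(400) = 400
  R: 1741 (inert)
Total out = 408.1 + 400 + 400 + 1741 = 2949 mol.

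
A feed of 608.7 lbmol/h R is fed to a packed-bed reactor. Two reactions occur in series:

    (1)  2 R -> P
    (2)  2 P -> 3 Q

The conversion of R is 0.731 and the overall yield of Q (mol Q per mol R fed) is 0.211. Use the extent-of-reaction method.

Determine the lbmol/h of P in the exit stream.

Conversion of R: R consumed = 2ξ₁ = 0.731 × 608.7 → ξ₁ = 222.5 lbmol/h.
Yield of Q: 3ξ₂ / 608.7 = 0.211 → ξ₂ = 42.81 lbmol/h.
Outlet amounts (n = n₀ + Σ ν·ξ):
  R: 608.7 − 2(222.5) = 163.7
  P: 0 + 1(222.5) − 2(42.81) = 136.9
  Q: 0 + 3(42.81) = 128.4

137 lbmol/h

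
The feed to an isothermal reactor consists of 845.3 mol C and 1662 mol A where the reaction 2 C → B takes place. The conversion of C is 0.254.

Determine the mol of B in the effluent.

C reacted = 0.254 × 845.3 = 214.7 mol; ν_C = −2, so ξ = 214.7/2 = 107.4 mol.
Outlet amounts (n = n₀ + ν ξ):
  C: 845.3 − 2(107.4) = 630.6
  B: 0 + 1(107.4) = 107.4
  A: 1662 (inert)

107 mol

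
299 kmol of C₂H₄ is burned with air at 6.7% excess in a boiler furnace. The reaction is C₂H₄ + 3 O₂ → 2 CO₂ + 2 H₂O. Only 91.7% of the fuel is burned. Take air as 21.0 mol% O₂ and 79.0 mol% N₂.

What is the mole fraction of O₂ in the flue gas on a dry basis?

0.0312

Stoichiometric O₂ = 3 × 299 = 897 kmol; O₂ fed = 897 × 1.067 = 957.1 kmol.
N₂ fed = 957.1 × 79/21 = 3601 kmol.
Fuel reacted = 0.917 × 299 → ξ = 274.2 kmol.
Outlet (n = n₀ + ν ξ):
  C₂H₄: 299 − 1(274.2) = 24.82
  O₂: 957.1 − 3(274.2) = 134.5
  N₂: 3601 (inert)
  CO₂: 0 + 2(274.2) = 548.4
  H₂O: 0 + 2(274.2) = 548.4
Dry total = 4308 kmol; y_O₂ (dry) = 134.5 / 4308 = 0.03123.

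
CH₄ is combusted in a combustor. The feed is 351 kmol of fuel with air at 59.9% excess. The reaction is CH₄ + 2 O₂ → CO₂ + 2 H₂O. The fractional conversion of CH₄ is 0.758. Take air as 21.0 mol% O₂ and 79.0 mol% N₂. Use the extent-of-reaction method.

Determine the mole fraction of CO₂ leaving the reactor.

Stoichiometric O₂ = 2 × 351 = 702 kmol; O₂ fed = 702 × 1.599 = 1122 kmol.
N₂ fed = 1122 × 79/21 = 4223 kmol.
Fuel reacted = 0.758 × 351 → ξ = 266.1 kmol.
Outlet (n = n₀ + ν ξ):
  CH₄: 351 − 1(266.1) = 84.94
  O₂: 1122 − 2(266.1) = 590.4
  N₂: 4223 (inert)
  CO₂: 0 + 1(266.1) = 266.1
  H₂O: 0 + 2(266.1) = 532.1
Total out = 5696 kmol; y_CO₂ = 266.1 / 5696 = 0.04671.

0.0467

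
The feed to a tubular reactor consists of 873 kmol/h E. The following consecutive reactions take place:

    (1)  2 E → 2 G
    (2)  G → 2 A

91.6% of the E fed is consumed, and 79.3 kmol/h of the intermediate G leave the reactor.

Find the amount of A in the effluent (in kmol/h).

1440 kmol/h

Conversion of E: E consumed = 2ξ₁ = 0.916 × 873 → ξ₁ = 399.8 kmol/h.
G balance: n_G = 0 + 2ξ₁ − 1ξ₂ = 79.3 → ξ₂ = (2·399.8 − 79.3)/1 = 720.4 kmol/h.
Outlet amounts (n = n₀ + Σ ν·ξ):
  E: 873 − 2(399.8) = 73.33
  G: 0 + 2(399.8) − 1(720.4) = 79.3
  A: 0 + 2(720.4) = 1441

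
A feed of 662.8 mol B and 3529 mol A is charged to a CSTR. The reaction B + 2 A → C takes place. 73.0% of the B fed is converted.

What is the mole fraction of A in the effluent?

B reacted = 0.73 × 662.8 = 483.8 mol; ν_B = −1, so ξ = 483.8/1 = 483.8 mol.
Outlet amounts (n = n₀ + ν ξ):
  B: 662.8 − 1(483.8) = 179
  A: 3529 − 2(483.8) = 2561
  C: 0 + 1(483.8) = 483.8
Total out = 3224 mol; y_A = 2561 / 3224 = 0.7944.

0.794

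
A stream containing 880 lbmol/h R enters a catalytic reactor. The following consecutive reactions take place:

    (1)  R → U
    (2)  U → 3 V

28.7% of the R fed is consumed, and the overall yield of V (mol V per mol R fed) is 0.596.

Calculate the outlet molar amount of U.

77.7 lbmol/h

Conversion of R: R consumed = 1ξ₁ = 0.287 × 880 → ξ₁ = 252.6 lbmol/h.
Yield of V: 3ξ₂ / 880 = 0.596 → ξ₂ = 174.8 lbmol/h.
Outlet amounts (n = n₀ + Σ ν·ξ):
  R: 880 − 1(252.6) = 627.4
  U: 0 + 1(252.6) − 1(174.8) = 77.73
  V: 0 + 3(174.8) = 524.5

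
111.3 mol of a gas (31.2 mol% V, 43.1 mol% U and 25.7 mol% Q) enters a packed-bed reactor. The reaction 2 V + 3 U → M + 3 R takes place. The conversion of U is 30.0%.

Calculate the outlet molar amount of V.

25.1 mol

U reacted = 0.3 × 47.97 = 14.39 mol; ν_U = −3, so ξ = 14.39/3 = 4.797 mol.
Outlet amounts (n = n₀ + ν ξ):
  V: 34.73 − 2(4.797) = 25.13
  U: 47.97 − 3(4.797) = 33.58
  M: 0 + 1(4.797) = 4.797
  R: 0 + 3(4.797) = 14.39
  Q: 28.6 (inert)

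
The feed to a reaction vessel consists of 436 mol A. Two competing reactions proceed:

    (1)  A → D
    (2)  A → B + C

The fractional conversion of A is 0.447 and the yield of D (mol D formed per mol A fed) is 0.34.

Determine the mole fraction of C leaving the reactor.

0.0967

Yield of D: 1ξ₁ / 436 = 0.34 → ξ₁ = 148.2 mol.
Conversion of A: 1ξ₁ + 1ξ₂ = 0.447 × 436 = 194.9 → ξ₂ = 46.65 mol.
Outlet amounts (n = n₀ + Σ ν·ξ):
  A: 436 − 1(148.2) − 1(46.65) = 241.1
  D: 0 + 1(148.2) = 148.2
  B: 0 + 1(46.65) = 46.65
  C: 0 + 1(46.65) = 46.65
Total out = 482.7 mol; y_C = 46.65 / 482.7 = 0.09666.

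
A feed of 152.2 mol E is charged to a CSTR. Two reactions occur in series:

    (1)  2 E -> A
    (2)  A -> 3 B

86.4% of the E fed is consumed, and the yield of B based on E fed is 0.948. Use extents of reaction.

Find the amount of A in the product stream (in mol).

17.7 mol

Conversion of E: E consumed = 2ξ₁ = 0.864 × 152.2 → ξ₁ = 65.75 mol.
Yield of B: 3ξ₂ / 152.2 = 0.948 → ξ₂ = 48.1 mol.
Outlet amounts (n = n₀ + Σ ν·ξ):
  E: 152.2 − 2(65.75) = 20.7
  A: 0 + 1(65.75) − 1(48.1) = 17.66
  B: 0 + 3(48.1) = 144.3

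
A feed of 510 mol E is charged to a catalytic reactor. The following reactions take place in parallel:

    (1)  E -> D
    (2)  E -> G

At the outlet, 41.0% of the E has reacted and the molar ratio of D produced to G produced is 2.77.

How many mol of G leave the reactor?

Conversion of E: E consumed = 0.41 × 510 = 209.1 mol = 1ξ₁ + 1ξ₂.
Selectivity: 1ξ₁ / (1ξ₂) = 2.77 → ξ₁ = 2.77 ξ₂.
Substitute: (1·2.77 + 1) ξ₂ = 209.1 → ξ₂ = 55.46 mol, ξ₁ = 153.6 mol.
Outlet amounts (n = n₀ + Σ ν·ξ):
  E: 510 − 1(153.6) − 1(55.46) = 300.9
  D: 0 + 1(153.6) = 153.6
  G: 0 + 1(55.46) = 55.46

55.5 mol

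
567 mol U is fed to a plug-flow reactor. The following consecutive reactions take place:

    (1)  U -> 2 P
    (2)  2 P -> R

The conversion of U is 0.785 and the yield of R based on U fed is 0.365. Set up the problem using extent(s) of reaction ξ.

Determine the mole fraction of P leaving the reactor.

Conversion of U: U consumed = 1ξ₁ = 0.785 × 567 → ξ₁ = 445.1 mol.
Yield of R: 1ξ₂ / 567 = 0.365 → ξ₂ = 207 mol.
Outlet amounts (n = n₀ + Σ ν·ξ):
  U: 567 − 1(445.1) = 121.9
  P: 0 + 2(445.1) − 2(207) = 476.3
  R: 0 + 1(207) = 207
Total out = 805.1 mol; y_P = 476.3 / 805.1 = 0.5915.

0.592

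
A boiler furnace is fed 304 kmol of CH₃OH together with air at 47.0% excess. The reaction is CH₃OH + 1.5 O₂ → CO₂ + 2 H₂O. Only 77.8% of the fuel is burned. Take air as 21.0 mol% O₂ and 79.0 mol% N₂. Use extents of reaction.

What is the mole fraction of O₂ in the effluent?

0.0873

Stoichiometric O₂ = 1.5 × 304 = 456 kmol; O₂ fed = 456 × 1.470 = 670.3 kmol.
N₂ fed = 670.3 × 79/21 = 2522 kmol.
Fuel reacted = 0.778 × 304 → ξ = 236.5 kmol.
Outlet (n = n₀ + ν ξ):
  CH₃OH: 304 − 1(236.5) = 67.49
  O₂: 670.3 − 1.5(236.5) = 315.6
  N₂: 2522 (inert)
  CO₂: 0 + 1(236.5) = 236.5
  H₂O: 0 + 2(236.5) = 473
Total out = 3614 kmol; y_O₂ = 315.6 / 3614 = 0.08731.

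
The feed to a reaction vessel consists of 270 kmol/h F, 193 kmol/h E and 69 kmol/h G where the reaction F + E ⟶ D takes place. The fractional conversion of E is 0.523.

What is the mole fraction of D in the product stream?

0.234

E reacted = 0.523 × 193 = 100.9 kmol/h; ν_E = −1, so ξ = 100.9/1 = 100.9 kmol/h.
Outlet amounts (n = n₀ + ν ξ):
  F: 270 − 1(100.9) = 169.1
  E: 193 − 1(100.9) = 92.06
  D: 0 + 1(100.9) = 100.9
  G: 69 (inert)
Total out = 431.1 kmol/h; y_D = 100.9 / 431.1 = 0.2342.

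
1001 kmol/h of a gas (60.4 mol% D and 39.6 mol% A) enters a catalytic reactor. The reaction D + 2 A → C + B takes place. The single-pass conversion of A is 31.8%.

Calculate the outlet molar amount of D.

542 kmol/h

A reacted = 0.318 × 396.4 = 126.1 kmol/h; ν_A = −2, so ξ = 126.1/2 = 63.03 kmol/h.
Outlet amounts (n = n₀ + ν ξ):
  D: 604.6 − 1(63.03) = 541.6
  A: 396.4 − 2(63.03) = 270.3
  C: 0 + 1(63.03) = 63.03
  B: 0 + 1(63.03) = 63.03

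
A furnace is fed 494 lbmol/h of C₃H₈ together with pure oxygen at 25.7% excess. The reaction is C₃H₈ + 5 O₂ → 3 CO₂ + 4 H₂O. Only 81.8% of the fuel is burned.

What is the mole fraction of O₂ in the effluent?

0.271

Stoichiometric O₂ = 5 × 494 = 2470 lbmol/h; O₂ fed = 2470 × 1.257 = 3105 lbmol/h.
Fuel reacted = 0.818 × 494 → ξ = 404.1 lbmol/h.
Outlet (n = n₀ + ν ξ):
  C₃H₈: 494 − 1(404.1) = 89.91
  O₂: 3105 − 5(404.1) = 1084
  CO₂: 0 + 3(404.1) = 1212
  H₂O: 0 + 4(404.1) = 1616
Total out = 4003 lbmol/h; y_O₂ = 1084 / 4003 = 0.2709.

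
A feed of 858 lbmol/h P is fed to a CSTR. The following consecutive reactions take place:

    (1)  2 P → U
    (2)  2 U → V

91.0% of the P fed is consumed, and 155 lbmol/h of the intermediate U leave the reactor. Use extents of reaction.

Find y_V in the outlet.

Conversion of P: P consumed = 2ξ₁ = 0.91 × 858 → ξ₁ = 390.4 lbmol/h.
U balance: n_U = 0 + 1ξ₁ − 2ξ₂ = 155 → ξ₂ = (1·390.4 − 155)/2 = 117.7 lbmol/h.
Outlet amounts (n = n₀ + Σ ν·ξ):
  P: 858 − 2(390.4) = 77.22
  U: 0 + 1(390.4) − 2(117.7) = 155
  V: 0 + 1(117.7) = 117.7
Total out = 349.9 lbmol/h; y_V = 117.7 / 349.9 = 0.3364.

0.336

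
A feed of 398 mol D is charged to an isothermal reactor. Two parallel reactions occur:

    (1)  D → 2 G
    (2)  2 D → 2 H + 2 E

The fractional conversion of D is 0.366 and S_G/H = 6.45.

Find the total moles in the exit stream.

Conversion of D: D consumed = 0.366 × 398 = 145.7 mol = 1ξ₁ + 2ξ₂.
Selectivity: 2ξ₁ / (2ξ₂) = 6.45 → ξ₁ = 6.45 ξ₂.
Substitute: (1·6.45 + 2) ξ₂ = 145.7 → ξ₂ = 17.24 mol, ξ₁ = 111.2 mol.
Outlet amounts (n = n₀ + Σ ν·ξ):
  D: 398 − 1(111.2) − 2(17.24) = 252.3
  G: 0 + 2(111.2) = 222.4
  H: 0 + 2(17.24) = 34.48
  E: 0 + 2(17.24) = 34.48
Total out = 252.3 + 222.4 + 34.48 + 34.48 = 543.7 mol.

544 mol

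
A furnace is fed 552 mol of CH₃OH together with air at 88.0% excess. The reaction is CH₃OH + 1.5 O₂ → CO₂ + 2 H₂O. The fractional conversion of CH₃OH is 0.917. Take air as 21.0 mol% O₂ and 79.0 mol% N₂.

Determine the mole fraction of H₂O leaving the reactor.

0.123

Stoichiometric O₂ = 1.5 × 552 = 828 mol; O₂ fed = 828 × 1.880 = 1557 mol.
N₂ fed = 1557 × 79/21 = 5856 mol.
Fuel reacted = 0.917 × 552 → ξ = 506.2 mol.
Outlet (n = n₀ + ν ξ):
  CH₃OH: 552 − 1(506.2) = 45.82
  O₂: 1557 − 1.5(506.2) = 797.4
  N₂: 5856 (inert)
  CO₂: 0 + 1(506.2) = 506.2
  H₂O: 0 + 2(506.2) = 1012
Total out = 8218 mol; y_H₂O = 1012 / 8218 = 0.1232.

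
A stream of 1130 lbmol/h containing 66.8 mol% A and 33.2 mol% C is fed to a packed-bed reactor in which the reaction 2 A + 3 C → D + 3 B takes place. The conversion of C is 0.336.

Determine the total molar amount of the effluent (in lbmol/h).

1090 lbmol/h

C reacted = 0.336 × 375.2 = 126.1 lbmol/h; ν_C = −3, so ξ = 126.1/3 = 42.02 lbmol/h.
Outlet amounts (n = n₀ + ν ξ):
  A: 754.8 − 2(42.02) = 670.8
  C: 375.2 − 3(42.02) = 249.1
  D: 0 + 1(42.02) = 42.02
  B: 0 + 3(42.02) = 126.1
Total out = 670.8 + 249.1 + 42.02 + 126.1 = 1088 lbmol/h.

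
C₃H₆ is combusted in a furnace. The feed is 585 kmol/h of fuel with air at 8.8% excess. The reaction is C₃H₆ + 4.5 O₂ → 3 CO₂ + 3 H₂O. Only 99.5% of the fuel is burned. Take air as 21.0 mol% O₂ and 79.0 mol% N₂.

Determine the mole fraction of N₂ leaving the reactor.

0.742

Stoichiometric O₂ = 4.5 × 585 = 2632 kmol/h; O₂ fed = 2632 × 1.088 = 2864 kmol/h.
N₂ fed = 2864 × 79/21 = 10770 kmol/h.
Fuel reacted = 0.995 × 585 → ξ = 582.1 kmol/h.
Outlet (n = n₀ + ν ξ):
  C₃H₆: 585 − 1(582.1) = 2.925
  O₂: 2864 − 4.5(582.1) = 244.8
  N₂: 10770 (inert)
  CO₂: 0 + 3(582.1) = 1746
  H₂O: 0 + 3(582.1) = 1746
Total out = 14510 kmol/h; y_N₂ = 10770 / 14510 = 0.7423.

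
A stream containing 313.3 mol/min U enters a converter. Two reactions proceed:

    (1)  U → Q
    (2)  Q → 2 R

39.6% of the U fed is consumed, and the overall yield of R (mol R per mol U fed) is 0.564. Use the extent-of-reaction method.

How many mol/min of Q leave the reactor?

35.7 mol/min

Conversion of U: U consumed = 1ξ₁ = 0.396 × 313.3 → ξ₁ = 124.1 mol/min.
Yield of R: 2ξ₂ / 313.3 = 0.564 → ξ₂ = 88.35 mol/min.
Outlet amounts (n = n₀ + Σ ν·ξ):
  U: 313.3 − 1(124.1) = 189.2
  Q: 0 + 1(124.1) − 1(88.35) = 35.72
  R: 0 + 2(88.35) = 176.7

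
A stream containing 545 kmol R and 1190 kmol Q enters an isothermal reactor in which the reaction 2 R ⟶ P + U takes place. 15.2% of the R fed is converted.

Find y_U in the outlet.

R reacted = 0.152 × 545 = 82.84 kmol; ν_R = −2, so ξ = 82.84/2 = 41.42 kmol.
Outlet amounts (n = n₀ + ν ξ):
  R: 545 − 2(41.42) = 462.2
  P: 0 + 1(41.42) = 41.42
  U: 0 + 1(41.42) = 41.42
  Q: 1190 (inert)
Total out = 1735 kmol; y_U = 41.42 / 1735 = 0.02387.

0.0239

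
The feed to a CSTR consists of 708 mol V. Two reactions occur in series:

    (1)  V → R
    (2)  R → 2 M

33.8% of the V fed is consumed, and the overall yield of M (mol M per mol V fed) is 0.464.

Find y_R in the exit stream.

0.086

Conversion of V: V consumed = 1ξ₁ = 0.338 × 708 → ξ₁ = 239.3 mol.
Yield of M: 2ξ₂ / 708 = 0.464 → ξ₂ = 164.3 mol.
Outlet amounts (n = n₀ + Σ ν·ξ):
  V: 708 − 1(239.3) = 468.7
  R: 0 + 1(239.3) − 1(164.3) = 75.05
  M: 0 + 2(164.3) = 328.5
Total out = 872.3 mol; y_R = 75.05 / 872.3 = 0.08604.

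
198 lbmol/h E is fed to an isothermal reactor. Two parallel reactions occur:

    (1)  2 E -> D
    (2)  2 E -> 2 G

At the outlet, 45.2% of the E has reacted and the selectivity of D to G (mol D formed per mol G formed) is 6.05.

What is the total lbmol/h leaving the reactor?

157 lbmol/h

Conversion of E: E consumed = 0.452 × 198 = 89.5 lbmol/h = 2ξ₁ + 2ξ₂.
Selectivity: 1ξ₁ / (2ξ₂) = 6.05 → ξ₁ = 12.1 ξ₂.
Substitute: (2·12.1 + 2) ξ₂ = 89.5 → ξ₂ = 3.416 lbmol/h, ξ₁ = 41.33 lbmol/h.
Outlet amounts (n = n₀ + Σ ν·ξ):
  E: 198 − 2(41.33) − 2(3.416) = 108.5
  D: 0 + 1(41.33) = 41.33
  G: 0 + 2(3.416) = 6.832
Total out = 108.5 + 41.33 + 6.832 = 156.7 lbmol/h.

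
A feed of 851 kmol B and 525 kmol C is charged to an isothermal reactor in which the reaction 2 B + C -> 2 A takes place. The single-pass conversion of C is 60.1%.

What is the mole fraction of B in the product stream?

0.207

C reacted = 0.601 × 525 = 315.5 kmol; ν_C = −1, so ξ = 315.5/1 = 315.5 kmol.
Outlet amounts (n = n₀ + ν ξ):
  B: 851 − 2(315.5) = 220
  C: 525 − 1(315.5) = 209.5
  A: 0 + 2(315.5) = 631
Total out = 1060 kmol; y_B = 220 / 1060 = 0.2074.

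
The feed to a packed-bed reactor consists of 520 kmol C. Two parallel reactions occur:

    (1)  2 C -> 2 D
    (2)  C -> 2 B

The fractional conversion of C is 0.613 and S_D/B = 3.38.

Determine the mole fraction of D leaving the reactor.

Conversion of C: C consumed = 0.613 × 520 = 318.8 kmol = 2ξ₁ + 1ξ₂.
Selectivity: 2ξ₁ / (2ξ₂) = 3.38 → ξ₁ = 3.38 ξ₂.
Substitute: (2·3.38 + 1) ξ₂ = 318.8 → ξ₂ = 41.08 kmol, ξ₁ = 138.8 kmol.
Outlet amounts (n = n₀ + Σ ν·ξ):
  C: 520 − 2(138.8) − 1(41.08) = 201.2
  D: 0 + 2(138.8) = 277.7
  B: 0 + 2(41.08) = 82.15
Total out = 561.1 kmol; y_D = 277.7 / 561.1 = 0.4949.

0.495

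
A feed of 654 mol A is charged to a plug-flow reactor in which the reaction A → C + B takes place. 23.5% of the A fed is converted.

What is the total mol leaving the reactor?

808 mol

A reacted = 0.235 × 654 = 153.7 mol; ν_A = −1, so ξ = 153.7/1 = 153.7 mol.
Outlet amounts (n = n₀ + ν ξ):
  A: 654 − 1(153.7) = 500.3
  C: 0 + 1(153.7) = 153.7
  B: 0 + 1(153.7) = 153.7
Total out = 500.3 + 153.7 + 153.7 = 807.7 mol.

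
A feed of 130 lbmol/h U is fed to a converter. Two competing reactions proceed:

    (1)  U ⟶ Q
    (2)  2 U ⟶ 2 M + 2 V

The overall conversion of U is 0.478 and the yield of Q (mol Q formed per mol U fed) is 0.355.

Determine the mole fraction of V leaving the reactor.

Yield of Q: 1ξ₁ / 130 = 0.355 → ξ₁ = 46.15 lbmol/h.
Conversion of U: 1ξ₁ + 2ξ₂ = 0.478 × 130 = 62.14 → ξ₂ = 7.995 lbmol/h.
Outlet amounts (n = n₀ + Σ ν·ξ):
  U: 130 − 1(46.15) − 2(7.995) = 67.86
  Q: 0 + 1(46.15) = 46.15
  M: 0 + 2(7.995) = 15.99
  V: 0 + 2(7.995) = 15.99
Total out = 146 lbmol/h; y_V = 15.99 / 146 = 0.1095.

0.11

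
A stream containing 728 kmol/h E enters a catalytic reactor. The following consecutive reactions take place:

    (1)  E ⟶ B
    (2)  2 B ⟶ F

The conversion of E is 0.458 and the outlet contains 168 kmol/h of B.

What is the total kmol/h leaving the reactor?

645 kmol/h

Conversion of E: E consumed = 1ξ₁ = 0.458 × 728 → ξ₁ = 333.4 kmol/h.
B balance: n_B = 0 + 1ξ₁ − 2ξ₂ = 168 → ξ₂ = (1·333.4 − 168)/2 = 82.71 kmol/h.
Outlet amounts (n = n₀ + Σ ν·ξ):
  E: 728 − 1(333.4) = 394.6
  B: 0 + 1(333.4) − 2(82.71) = 168
  F: 0 + 1(82.71) = 82.71
Total out = 394.6 + 168 + 82.71 = 645.3 kmol/h.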